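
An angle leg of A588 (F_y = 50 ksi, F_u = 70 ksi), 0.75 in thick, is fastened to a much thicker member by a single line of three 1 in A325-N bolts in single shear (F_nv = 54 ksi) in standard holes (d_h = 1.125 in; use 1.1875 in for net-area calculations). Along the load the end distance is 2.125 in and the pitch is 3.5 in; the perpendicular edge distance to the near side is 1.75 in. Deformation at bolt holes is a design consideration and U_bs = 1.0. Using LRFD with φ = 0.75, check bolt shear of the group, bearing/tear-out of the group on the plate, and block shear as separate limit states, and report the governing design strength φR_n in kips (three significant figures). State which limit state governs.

Bolt shear: A_b = π·1²/4 = 0.7854 in²; R_n = 54 × 0.7854 × 3 × 1 = 127.2 kips → 0.75 × 127.2 = 95.4 kips.
Bearing: edge l_c = 1.562, r_n = 98.44 kips; interior l_c = 2.375, r_n = 126 kips; R_n = 98.44 + 2·126 = 350.4 kips → 263 kips.
Block shear: A_gv = 6.844, A_nv = 4.617, A_nt = 0.8672 in²; R_n = min(0.6F_uA_nv, 0.6F_yA_gv) + U_bs·F_u·A_nt = 254.6 kips → 191 kips.
Bolt shear governs: 95.4 kips.

95.4 kips (bolt shear governs)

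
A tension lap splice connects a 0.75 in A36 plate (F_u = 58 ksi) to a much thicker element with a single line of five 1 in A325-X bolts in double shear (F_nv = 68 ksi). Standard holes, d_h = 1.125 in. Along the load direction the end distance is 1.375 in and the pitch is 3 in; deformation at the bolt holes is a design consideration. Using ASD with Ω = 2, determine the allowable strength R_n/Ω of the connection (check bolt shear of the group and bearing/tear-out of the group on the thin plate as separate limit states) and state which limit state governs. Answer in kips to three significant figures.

217 kips (bearing governs)

Bolt shear: A_b = π·1²/4 = 0.7854 in²; R_n = 68 × 0.7854 × 5 × 2 = 534.1 kips → 534.1 / 2 = 267 kips.
Bearing (1.2 l_c t F_u ≤ 2.4 d t F_u): upper limit = 2.4·1·0.75·58 = 104.4 kips.
  Edge l_c = 1.375 − 1.125/2 = 0.8125 → r_n = 42.41 kips; interior l_c = 3 − 1.125 = 1.875 → r_n = 97.88 kips.
  R_n,bearing = 1·42.41 + 4·97.88 = 433.9 kips → 433.9 / 2 = 217 kips.
Bearing governs: 217 kips.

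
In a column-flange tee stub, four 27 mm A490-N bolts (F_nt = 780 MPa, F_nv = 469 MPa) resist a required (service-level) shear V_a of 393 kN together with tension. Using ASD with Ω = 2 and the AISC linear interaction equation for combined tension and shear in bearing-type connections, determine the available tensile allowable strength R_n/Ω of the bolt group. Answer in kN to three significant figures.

A_b = π·27²/4 = 572.6 mm²; f_rv = 393 × 1000 / (4 × 572.6) = 171.6 MPa.
F'_nt = 1.3 F_nt − (Ω F_nt / F_nv) f_rv = 1.3·780 − (2·780/469)·171.6 = 443.2 MPa, capped at F_nt → F'_nt = 443.2 MPa.
R_n = F'_nt · A_b · n = 443.2 × 572.6 × 4 / 1000 = 1015 kN.
Allowable strength R_n/Ω = 1015 / 2 = 508 kN.

508 kN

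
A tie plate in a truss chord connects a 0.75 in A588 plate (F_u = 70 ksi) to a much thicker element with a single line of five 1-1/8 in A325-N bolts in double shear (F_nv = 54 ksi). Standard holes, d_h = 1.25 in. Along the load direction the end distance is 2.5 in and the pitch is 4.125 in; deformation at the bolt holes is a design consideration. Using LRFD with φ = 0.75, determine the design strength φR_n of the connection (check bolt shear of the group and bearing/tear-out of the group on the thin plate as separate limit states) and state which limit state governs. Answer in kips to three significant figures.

403 kips (bolt shear governs)

Bolt shear: A_b = π·1.125²/4 = 0.994 in²; R_n = 54 × 0.994 × 5 × 2 = 536.8 kips → 0.75 × 536.8 = 403 kips.
Bearing (1.2 l_c t F_u ≤ 2.4 d t F_u): upper limit = 2.4·1.125·0.75·70 = 141.8 kips.
  Edge l_c = 2.5 − 1.25/2 = 1.875 → r_n = 118.1 kips; interior l_c = 4.125 − 1.25 = 2.875 → r_n = 141.8 kips.
  R_n,bearing = 1·118.1 + 4·141.8 = 685.1 kips → 0.75 × 685.1 = 514 kips.
Bolt shear governs: 403 kips.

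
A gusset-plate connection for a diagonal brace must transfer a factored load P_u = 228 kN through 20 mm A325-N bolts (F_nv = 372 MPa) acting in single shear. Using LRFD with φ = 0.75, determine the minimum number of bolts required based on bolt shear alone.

A_b = π·20²/4 = 314.2 mm².
Per-bolt design strength φR_n = 0.75 × 372 × 314.2 × 1 / 1000 = 87.65 kN.
n ≥ 228 / 87.65 = 2.601 → use 3 bolts.

3 bolts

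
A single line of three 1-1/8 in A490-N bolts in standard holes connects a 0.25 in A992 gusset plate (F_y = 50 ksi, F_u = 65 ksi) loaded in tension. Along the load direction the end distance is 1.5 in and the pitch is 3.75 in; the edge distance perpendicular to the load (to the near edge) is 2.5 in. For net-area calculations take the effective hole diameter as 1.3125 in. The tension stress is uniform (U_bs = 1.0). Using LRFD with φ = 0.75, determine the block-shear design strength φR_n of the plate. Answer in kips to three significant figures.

Shear plane L_v = 1.5 + 2·3.75 = 9 in; A_gv = 9 × 0.25 = 2.25 in².
A_nv = (9 − 2.5·1.3125) × 0.25 = 1.43 in².
A_nt = (2.5 − 0.5·1.3125) × 0.25 = 0.4609 in².
0.6 F_u A_nv = 55.76 kips; 0.6 F_y A_gv = 67.5 kips → shear rupture governs the shear term.
R_n = 55.76 + 1.0 × 65 × 0.4609 = 85.72 kips.
Design strength φR_n = 0.75 × 85.72 = 64.3 kips.

64.3 kips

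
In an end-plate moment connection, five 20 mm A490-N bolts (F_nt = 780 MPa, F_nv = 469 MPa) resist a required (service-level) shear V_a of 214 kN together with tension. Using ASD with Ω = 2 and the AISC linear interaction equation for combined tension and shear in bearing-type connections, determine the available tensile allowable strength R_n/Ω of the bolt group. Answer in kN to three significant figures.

A_b = π·20²/4 = 314.2 mm²; f_rv = 214 × 1000 / (5 × 314.2) = 136.2 MPa.
F'_nt = 1.3 F_nt − (Ω F_nt / F_nv) f_rv = 1.3·780 − (2·780/469)·136.2 = 560.8 MPa, capped at F_nt → F'_nt = 560.8 MPa.
R_n = F'_nt · A_b · n = 560.8 × 314.2 × 5 / 1000 = 881 kN.
Allowable strength R_n/Ω = 881 / 2 = 440 kN.

440 kN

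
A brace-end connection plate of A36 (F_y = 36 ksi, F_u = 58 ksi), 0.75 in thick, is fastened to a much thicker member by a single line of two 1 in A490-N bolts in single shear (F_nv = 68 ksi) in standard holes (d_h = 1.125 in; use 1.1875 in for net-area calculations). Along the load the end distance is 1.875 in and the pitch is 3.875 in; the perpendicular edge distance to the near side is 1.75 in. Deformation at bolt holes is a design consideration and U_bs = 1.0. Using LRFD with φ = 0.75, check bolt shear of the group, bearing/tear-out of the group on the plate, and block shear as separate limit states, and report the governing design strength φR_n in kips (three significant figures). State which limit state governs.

Bolt shear: A_b = π·1²/4 = 0.7854 in²; R_n = 68 × 0.7854 × 2 × 1 = 106.8 kips → 0.75 × 106.8 = 80.1 kips.
Bearing: edge l_c = 1.312, r_n = 68.51 kips; interior l_c = 2.75, r_n = 104.4 kips; R_n = 68.51 + 1·104.4 = 172.9 kips → 130 kips.
Block shear: A_gv = 4.312, A_nv = 2.977, A_nt = 0.8672 in²; R_n = min(0.6F_uA_nv, 0.6F_yA_gv) + U_bs·F_u·A_nt = 143.4 kips → 108 kips.
Bolt shear governs: 80.1 kips.

80.1 kips (bolt shear governs)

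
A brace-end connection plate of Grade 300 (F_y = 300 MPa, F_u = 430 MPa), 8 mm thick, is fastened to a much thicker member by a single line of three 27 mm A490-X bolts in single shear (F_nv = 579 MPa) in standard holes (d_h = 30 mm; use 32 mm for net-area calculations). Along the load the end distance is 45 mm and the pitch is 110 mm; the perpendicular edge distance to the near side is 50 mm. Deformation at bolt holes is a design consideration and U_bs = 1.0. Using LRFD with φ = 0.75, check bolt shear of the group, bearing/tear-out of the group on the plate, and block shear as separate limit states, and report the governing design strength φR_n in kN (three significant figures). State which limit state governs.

Bolt shear: A_b = π·27²/4 = 572.6 mm²; R_n = 579 × 572.6 × 3 × 1 / 1000 = 994.5 kN → 0.75 × 994.5 = 746 kN.
Bearing: edge l_c = 30, r_n = 123.8 kN; interior l_c = 80, r_n = 222.9 kN; R_n = 123.8 + 2·222.9 = 569.7 kN → 427 kN.
Block shear: A_gv = 2120, A_nv = 1480, A_nt = 272 mm²; R_n = min(0.6F_uA_nv, 0.6F_yA_gv) + U_bs·F_u·A_nt = 498.6 kN → 374 kN.
Block shear governs: 374 kN.

374 kN (block shear governs)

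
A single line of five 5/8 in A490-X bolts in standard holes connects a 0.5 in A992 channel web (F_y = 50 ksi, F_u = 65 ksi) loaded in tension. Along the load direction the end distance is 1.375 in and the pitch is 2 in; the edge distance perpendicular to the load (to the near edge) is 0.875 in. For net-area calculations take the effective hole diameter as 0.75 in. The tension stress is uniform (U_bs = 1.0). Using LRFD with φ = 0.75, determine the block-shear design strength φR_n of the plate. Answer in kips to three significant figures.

Shear plane L_v = 1.375 + 4·2 = 9.375 in; A_gv = 9.375 × 0.5 = 4.688 in².
A_nv = (9.375 − 4.5·0.75) × 0.5 = 3 in².
A_nt = (0.875 − 0.5·0.75) × 0.5 = 0.25 in².
0.6 F_u A_nv = 117 kips; 0.6 F_y A_gv = 140.6 kips → shear rupture governs the shear term.
R_n = 117 + 1.0 × 65 × 0.25 = 133.2 kips.
Design strength φR_n = 0.75 × 133.2 = 99.9 kips.

99.9 kips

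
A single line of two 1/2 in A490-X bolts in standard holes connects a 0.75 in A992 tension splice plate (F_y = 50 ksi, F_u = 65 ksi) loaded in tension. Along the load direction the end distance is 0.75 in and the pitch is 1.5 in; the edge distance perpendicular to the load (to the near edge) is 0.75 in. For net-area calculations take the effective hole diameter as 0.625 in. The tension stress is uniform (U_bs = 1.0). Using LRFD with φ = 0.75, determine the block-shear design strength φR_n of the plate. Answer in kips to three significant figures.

Shear plane L_v = 0.75 + 1·1.5 = 2.25 in; A_gv = 2.25 × 0.75 = 1.688 in².
A_nv = (2.25 − 1.5·0.625) × 0.75 = 0.9844 in².
A_nt = (0.75 − 0.5·0.625) × 0.75 = 0.3281 in².
0.6 F_u A_nv = 38.39 kips; 0.6 F_y A_gv = 50.62 kips → shear rupture governs the shear term.
R_n = 38.39 + 1.0 × 65 × 0.3281 = 59.72 kips.
Design strength φR_n = 0.75 × 59.72 = 44.8 kips.

44.8 kips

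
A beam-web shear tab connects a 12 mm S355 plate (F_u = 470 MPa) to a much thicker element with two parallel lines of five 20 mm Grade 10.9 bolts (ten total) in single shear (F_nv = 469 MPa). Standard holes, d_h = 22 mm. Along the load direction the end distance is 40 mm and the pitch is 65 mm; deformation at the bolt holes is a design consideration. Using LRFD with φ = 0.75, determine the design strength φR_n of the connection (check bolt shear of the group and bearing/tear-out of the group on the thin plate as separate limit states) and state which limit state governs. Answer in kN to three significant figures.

Bolt shear: A_b = π·20²/4 = 314.2 mm²; R_n = 469 × 314.2 × 10 × 1 / 1000 = 1473 kN → 0.75 × 1473 = 1110 kN.
Bearing (1.2 l_c t F_u ≤ 2.4 d t F_u): upper limit = 2.4·20·12·470 / 1000 = 270.7 kN.
  Edge l_c = 40 − 22/2 = 29 → r_n = 196.3 kN; interior l_c = 65 − 22 = 43 → r_n = 270.7 kN.
  R_n,bearing = 2·196.3 + 8·270.7 = 2558 kN → 0.75 × 2558 = 1920 kN.
Bolt shear governs: 1110 kN.

1110 kN (bolt shear governs)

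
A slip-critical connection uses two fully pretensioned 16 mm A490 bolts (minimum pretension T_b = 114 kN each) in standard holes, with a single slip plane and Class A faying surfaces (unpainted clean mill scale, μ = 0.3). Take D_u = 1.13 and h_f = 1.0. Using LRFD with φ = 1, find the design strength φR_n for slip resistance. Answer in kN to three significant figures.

R_n = μ · D_u · h_f · T_b · n_s · n_b = 0.3 × 1.13 × 1.0 × 114 × 1 × 2 = 77.29 kN.
Design strength φR_n = 1 × 77.29 = 77.3 kN.

77.3 kN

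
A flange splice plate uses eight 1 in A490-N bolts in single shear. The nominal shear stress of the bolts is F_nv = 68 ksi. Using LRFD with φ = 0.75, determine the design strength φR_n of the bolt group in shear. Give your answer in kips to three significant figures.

320 kips

A_b = π × 1² / 4 = 0.7854 in².
R_n = F_nv · A_b · n · n_s = 68 × 0.7854 × 8 × 1 = 427.3 kips.
Design strength φR_n = 0.75 × 427.3 = 320 kips.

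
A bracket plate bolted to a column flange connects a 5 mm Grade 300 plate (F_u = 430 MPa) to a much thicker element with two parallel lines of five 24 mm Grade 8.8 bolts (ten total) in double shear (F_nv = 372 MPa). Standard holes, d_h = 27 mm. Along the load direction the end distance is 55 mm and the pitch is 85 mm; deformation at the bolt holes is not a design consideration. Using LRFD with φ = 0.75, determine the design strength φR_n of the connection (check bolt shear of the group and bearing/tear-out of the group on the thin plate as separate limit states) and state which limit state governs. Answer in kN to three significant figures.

1130 kN (bearing governs)

Bolt shear: A_b = π·24²/4 = 452.4 mm²; R_n = 372 × 452.4 × 10 × 2 / 1000 = 3366 kN → 0.75 × 3366 = 2520 kN.
Bearing (1.5 l_c t F_u ≤ 3.0 d t F_u): upper limit = 3.0·24·5·430 / 1000 = 154.8 kN.
  Edge l_c = 55 − 27/2 = 41.5 → r_n = 133.8 kN; interior l_c = 85 − 27 = 58 → r_n = 154.8 kN.
  R_n,bearing = 2·133.8 + 8·154.8 = 1506 kN → 0.75 × 1506 = 1130 kN.
Bearing governs: 1130 kN.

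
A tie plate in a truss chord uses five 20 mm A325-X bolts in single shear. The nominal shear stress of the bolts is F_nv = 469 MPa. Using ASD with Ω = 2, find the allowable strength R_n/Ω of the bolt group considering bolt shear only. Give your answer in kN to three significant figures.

A_b = π × 20² / 4 = 314.2 mm².
R_n = F_nv · A_b · n · n_s = 469 × 314.2 × 5 × 1 / 1000 = 736.7 kN.
Allowable strength R_n/Ω = 736.7 / 2 = 368 kN.

368 kN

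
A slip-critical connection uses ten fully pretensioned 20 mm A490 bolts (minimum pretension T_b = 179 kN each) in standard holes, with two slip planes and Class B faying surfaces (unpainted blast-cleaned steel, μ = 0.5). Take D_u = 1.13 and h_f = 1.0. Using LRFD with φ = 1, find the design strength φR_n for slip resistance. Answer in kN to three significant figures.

2020 kN

R_n = μ · D_u · h_f · T_b · n_s · n_b = 0.5 × 1.13 × 1.0 × 179 × 2 × 10 = 2023 kN.
Design strength φR_n = 1 × 2023 = 2020 kN.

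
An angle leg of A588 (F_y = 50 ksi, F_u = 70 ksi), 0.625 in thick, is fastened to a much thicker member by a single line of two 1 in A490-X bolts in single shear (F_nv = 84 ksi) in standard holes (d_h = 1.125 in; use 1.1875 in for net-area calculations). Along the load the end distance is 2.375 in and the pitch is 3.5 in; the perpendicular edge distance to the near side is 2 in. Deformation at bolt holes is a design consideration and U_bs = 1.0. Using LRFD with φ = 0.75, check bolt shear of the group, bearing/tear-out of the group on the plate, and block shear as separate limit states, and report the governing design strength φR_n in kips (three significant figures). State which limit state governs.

99 kips (bolt shear governs)

Bolt shear: A_b = π·1²/4 = 0.7854 in²; R_n = 84 × 0.7854 × 2 × 1 = 131.9 kips → 0.75 × 131.9 = 99 kips.
Bearing: edge l_c = 1.812, r_n = 95.16 kips; interior l_c = 2.375, r_n = 105 kips; R_n = 95.16 + 1·105 = 200.2 kips → 150 kips.
Block shear: A_gv = 3.672, A_nv = 2.559, A_nt = 0.8789 in²; R_n = min(0.6F_uA_nv, 0.6F_yA_gv) + U_bs·F_u·A_nt = 169 kips → 127 kips.
Bolt shear governs: 99 kips.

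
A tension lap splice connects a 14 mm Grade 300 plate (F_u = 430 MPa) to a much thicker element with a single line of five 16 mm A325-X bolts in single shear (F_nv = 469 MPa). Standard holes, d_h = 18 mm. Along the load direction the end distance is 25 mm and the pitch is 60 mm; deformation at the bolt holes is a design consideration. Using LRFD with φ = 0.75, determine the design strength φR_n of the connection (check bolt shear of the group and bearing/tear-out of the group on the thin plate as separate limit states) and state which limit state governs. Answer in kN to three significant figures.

Bolt shear: A_b = π·16²/4 = 201.1 mm²; R_n = 469 × 201.1 × 5 × 1 / 1000 = 471.5 kN → 0.75 × 471.5 = 354 kN.
Bearing (1.2 l_c t F_u ≤ 2.4 d t F_u): upper limit = 2.4·16·14·430 / 1000 = 231.2 kN.
  Edge l_c = 25 − 18/2 = 16 → r_n = 115.6 kN; interior l_c = 60 − 18 = 42 → r_n = 231.2 kN.
  R_n,bearing = 1·115.6 + 4·231.2 = 1040 kN → 0.75 × 1040 = 780 kN.
Bolt shear governs: 354 kN.

354 kN (bolt shear governs)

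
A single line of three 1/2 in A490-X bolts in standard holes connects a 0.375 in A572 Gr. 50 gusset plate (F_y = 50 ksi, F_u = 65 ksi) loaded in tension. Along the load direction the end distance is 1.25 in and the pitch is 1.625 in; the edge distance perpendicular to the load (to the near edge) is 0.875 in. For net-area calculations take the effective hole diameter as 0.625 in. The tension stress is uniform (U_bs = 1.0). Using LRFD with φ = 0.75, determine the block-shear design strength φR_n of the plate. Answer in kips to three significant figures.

42.5 kips

Shear plane L_v = 1.25 + 2·1.625 = 4.5 in; A_gv = 4.5 × 0.375 = 1.688 in².
A_nv = (4.5 − 2.5·0.625) × 0.375 = 1.102 in².
A_nt = (0.875 − 0.5·0.625) × 0.375 = 0.2109 in².
0.6 F_u A_nv = 42.96 kips; 0.6 F_y A_gv = 50.62 kips → shear rupture governs the shear term.
R_n = 42.96 + 1.0 × 65 × 0.2109 = 56.67 kips.
Design strength φR_n = 0.75 × 56.67 = 42.5 kips.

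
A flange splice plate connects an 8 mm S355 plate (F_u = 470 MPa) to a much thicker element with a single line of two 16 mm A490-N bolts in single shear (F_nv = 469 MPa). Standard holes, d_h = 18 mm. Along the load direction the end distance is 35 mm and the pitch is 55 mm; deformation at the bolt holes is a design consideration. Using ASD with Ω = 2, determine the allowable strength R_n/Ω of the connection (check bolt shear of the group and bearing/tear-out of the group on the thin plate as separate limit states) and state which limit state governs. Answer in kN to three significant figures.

94.3 kN (bolt shear governs)

Bolt shear: A_b = π·16²/4 = 201.1 mm²; R_n = 469 × 201.1 × 2 × 1 / 1000 = 188.6 kN → 188.6 / 2 = 94.3 kN.
Bearing (1.2 l_c t F_u ≤ 2.4 d t F_u): upper limit = 2.4·16·8·470 / 1000 = 144.4 kN.
  Edge l_c = 35 − 18/2 = 26 → r_n = 117.3 kN; interior l_c = 55 − 18 = 37 → r_n = 144.4 kN.
  R_n,bearing = 1·117.3 + 1·144.4 = 261.7 kN → 261.7 / 2 = 131 kN.
Bolt shear governs: 94.3 kN.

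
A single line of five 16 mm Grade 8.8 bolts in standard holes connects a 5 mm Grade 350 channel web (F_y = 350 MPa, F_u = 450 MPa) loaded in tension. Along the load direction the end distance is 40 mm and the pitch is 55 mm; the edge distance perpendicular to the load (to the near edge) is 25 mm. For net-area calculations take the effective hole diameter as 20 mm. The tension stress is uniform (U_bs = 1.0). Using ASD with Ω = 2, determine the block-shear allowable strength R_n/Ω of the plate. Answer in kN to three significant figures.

Shear plane L_v = 40 + 4·55 = 260 mm; A_gv = 260 × 5 = 1300 mm².
A_nv = (260 − 4.5·20) × 5 = 850 mm².
A_nt = (25 − 0.5·20) × 5 = 75 mm².
0.6 F_u A_nv = 229.5 kN; 0.6 F_y A_gv = 273 kN → shear rupture governs the shear term.
R_n = 229.5 + 1.0 × 450 × 75 / 1000 = 263.2 kN.
Allowable strength R_n/Ω = 263.2 / 2 = 132 kN.

132 kN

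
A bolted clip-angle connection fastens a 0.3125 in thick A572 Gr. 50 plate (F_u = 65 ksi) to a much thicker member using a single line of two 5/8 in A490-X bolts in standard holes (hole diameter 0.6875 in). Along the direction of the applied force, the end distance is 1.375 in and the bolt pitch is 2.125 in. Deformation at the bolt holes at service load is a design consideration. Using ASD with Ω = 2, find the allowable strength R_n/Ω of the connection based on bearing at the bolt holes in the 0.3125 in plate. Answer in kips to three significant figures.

Per bolt r_n = 1.2 l_c t F_u ≤ 2.4 d t F_u; upper limit = 2.4 × 0.625 × 0.3125 × 65 = 30.47 kips.
Edge bolt: l_c = 1.375 − 0.6875/2 = 1.031 in → 1.2 × 1.031 × 0.3125 × 65 = 25.14 → r_n = 25.14 kips.
Interior bolts: l_c = 2.125 − 0.6875 = 1.438 in → 1.2 × 1.438 × 0.3125 × 65 = 35.04 → r_n = 30.47 kips.
R_n = 1 × 25.14 + 1 × 30.47 = 55.61 kips.
Allowable strength R_n/Ω = 55.61 / 2 = 27.8 kips.

27.8 kips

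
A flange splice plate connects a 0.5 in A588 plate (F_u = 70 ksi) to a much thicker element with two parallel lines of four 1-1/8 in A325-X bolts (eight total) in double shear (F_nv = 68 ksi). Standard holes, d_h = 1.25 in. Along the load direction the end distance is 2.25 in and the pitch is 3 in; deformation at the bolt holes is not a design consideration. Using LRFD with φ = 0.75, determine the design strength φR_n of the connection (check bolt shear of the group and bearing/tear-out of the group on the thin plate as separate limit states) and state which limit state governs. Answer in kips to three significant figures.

Bolt shear: A_b = π·1.125²/4 = 0.994 in²; R_n = 68 × 0.994 × 8 × 2 = 1081 kips → 0.75 × 1081 = 811 kips.
Bearing (1.5 l_c t F_u ≤ 3.0 d t F_u): upper limit = 3.0·1.125·0.5·70 = 118.1 kips.
  Edge l_c = 2.25 − 1.25/2 = 1.625 → r_n = 85.31 kips; interior l_c = 3 − 1.25 = 1.75 → r_n = 91.88 kips.
  R_n,bearing = 2·85.31 + 6·91.88 = 721.9 kips → 0.75 × 721.9 = 541 kips.
Bearing governs: 541 kips.

541 kips (bearing governs)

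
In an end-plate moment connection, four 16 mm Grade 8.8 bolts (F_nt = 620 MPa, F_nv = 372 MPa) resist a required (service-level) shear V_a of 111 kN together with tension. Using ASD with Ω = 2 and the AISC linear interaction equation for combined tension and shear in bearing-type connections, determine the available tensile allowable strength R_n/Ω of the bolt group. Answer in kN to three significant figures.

139 kN

A_b = π·16²/4 = 201.1 mm²; f_rv = 111 × 1000 / (4 × 201.1) = 138 MPa.
F'_nt = 1.3 F_nt − (Ω F_nt / F_nv) f_rv = 1.3·620 − (2·620/372)·138 = 345.9 MPa, capped at F_nt → F'_nt = 345.9 MPa.
R_n = F'_nt · A_b · n = 345.9 × 201.1 × 4 / 1000 = 278.2 kN.
Allowable strength R_n/Ω = 278.2 / 2 = 139 kN.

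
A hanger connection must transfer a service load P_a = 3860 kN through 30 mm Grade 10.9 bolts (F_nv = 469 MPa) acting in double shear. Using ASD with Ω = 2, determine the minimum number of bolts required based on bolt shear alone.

12 bolts

A_b = π·30²/4 = 706.9 mm².
Per-bolt allowable strength R_n/Ω = 469 × 706.9 × 2 / 1000 / 2 = 331.5 kN.
n ≥ 3860 / 331.5 = 11.64 → use 12 bolts.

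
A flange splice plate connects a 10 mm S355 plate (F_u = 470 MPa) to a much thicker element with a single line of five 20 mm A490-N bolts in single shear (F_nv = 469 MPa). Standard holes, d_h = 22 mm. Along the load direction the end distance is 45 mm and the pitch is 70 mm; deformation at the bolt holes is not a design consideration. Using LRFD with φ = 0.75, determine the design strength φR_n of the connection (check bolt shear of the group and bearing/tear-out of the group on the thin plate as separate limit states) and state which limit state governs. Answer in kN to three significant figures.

553 kN (bolt shear governs)

Bolt shear: A_b = π·20²/4 = 314.2 mm²; R_n = 469 × 314.2 × 5 × 1 / 1000 = 736.7 kN → 0.75 × 736.7 = 553 kN.
Bearing (1.5 l_c t F_u ≤ 3.0 d t F_u): upper limit = 3.0·20·10·470 / 1000 = 282 kN.
  Edge l_c = 45 − 22/2 = 34 → r_n = 239.7 kN; interior l_c = 70 − 22 = 48 → r_n = 282 kN.
  R_n,bearing = 1·239.7 + 4·282 = 1368 kN → 0.75 × 1368 = 1030 kN.
Bolt shear governs: 553 kN.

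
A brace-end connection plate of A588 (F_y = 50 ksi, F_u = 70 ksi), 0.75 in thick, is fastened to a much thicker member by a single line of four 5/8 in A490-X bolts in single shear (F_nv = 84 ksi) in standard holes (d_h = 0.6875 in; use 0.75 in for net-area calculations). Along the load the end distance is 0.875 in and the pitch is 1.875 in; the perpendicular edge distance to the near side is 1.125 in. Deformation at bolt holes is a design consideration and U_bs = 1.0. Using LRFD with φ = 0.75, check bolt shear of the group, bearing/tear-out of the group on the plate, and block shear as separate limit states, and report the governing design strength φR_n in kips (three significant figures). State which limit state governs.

77.3 kips (bolt shear governs)

Bolt shear: A_b = π·0.625²/4 = 0.3068 in²; R_n = 84 × 0.3068 × 4 × 1 = 103.1 kips → 0.75 × 103.1 = 77.3 kips.
Bearing: edge l_c = 0.5312, r_n = 33.47 kips; interior l_c = 1.188, r_n = 74.81 kips; R_n = 33.47 + 3·74.81 = 257.9 kips → 193 kips.
Block shear: A_gv = 4.875, A_nv = 2.906, A_nt = 0.5625 in²; R_n = min(0.6F_uA_nv, 0.6F_yA_gv) + U_bs·F_u·A_nt = 161.4 kips → 121 kips.
Bolt shear governs: 77.3 kips.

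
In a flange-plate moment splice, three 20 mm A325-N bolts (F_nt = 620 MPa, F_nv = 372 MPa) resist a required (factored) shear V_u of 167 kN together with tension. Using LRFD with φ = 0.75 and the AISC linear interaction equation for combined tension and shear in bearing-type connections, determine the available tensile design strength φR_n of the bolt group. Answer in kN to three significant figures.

A_b = π·20²/4 = 314.2 mm²; f_rv = 167 × 1000 / (3 × 314.2) = 177.2 MPa.
F'_nt = 1.3 F_nt − (F_nt / φF_nv) f_rv = 1.3·620 − (620/(0.75·372))·177.2 = 412.2 MPa, capped at F_nt → F'_nt = 412.2 MPa.
R_n = F'_nt · A_b · n = 412.2 × 314.2 × 3 / 1000 = 388.5 kN.
Design strength φR_n = 0.75 × 388.5 = 291 kN.

291 kN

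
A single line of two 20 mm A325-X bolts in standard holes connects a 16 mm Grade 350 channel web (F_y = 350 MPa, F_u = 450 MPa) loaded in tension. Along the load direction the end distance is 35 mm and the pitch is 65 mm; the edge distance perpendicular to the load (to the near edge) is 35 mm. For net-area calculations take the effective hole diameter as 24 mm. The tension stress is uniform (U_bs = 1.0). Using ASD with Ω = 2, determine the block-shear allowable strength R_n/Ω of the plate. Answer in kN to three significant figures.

Shear plane L_v = 35 + 1·65 = 100 mm; A_gv = 100 × 16 = 1600 mm².
A_nv = (100 − 1.5·24) × 16 = 1024 mm².
A_nt = (35 − 0.5·24) × 16 = 368 mm².
0.6 F_u A_nv = 276.5 kN; 0.6 F_y A_gv = 336 kN → shear rupture governs the shear term.
R_n = 276.5 + 1.0 × 450 × 368 / 1000 = 442.1 kN.
Allowable strength R_n/Ω = 442.1 / 2 = 221 kN.

221 kN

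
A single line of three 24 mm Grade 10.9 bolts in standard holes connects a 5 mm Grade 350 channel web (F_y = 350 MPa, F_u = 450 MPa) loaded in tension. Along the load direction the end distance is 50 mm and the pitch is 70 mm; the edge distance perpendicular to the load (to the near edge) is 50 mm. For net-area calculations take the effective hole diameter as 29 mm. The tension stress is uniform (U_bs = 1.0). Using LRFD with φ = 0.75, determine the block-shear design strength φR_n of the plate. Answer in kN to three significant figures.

Shear plane L_v = 50 + 2·70 = 190 mm; A_gv = 190 × 5 = 950 mm².
A_nv = (190 − 2.5·29) × 5 = 587.5 mm².
A_nt = (50 − 0.5·29) × 5 = 177.5 mm².
0.6 F_u A_nv = 158.6 kN; 0.6 F_y A_gv = 199.5 kN → shear rupture governs the shear term.
R_n = 158.6 + 1.0 × 450 × 177.5 / 1000 = 238.5 kN.
Design strength φR_n = 0.75 × 238.5 = 179 kN.

179 kN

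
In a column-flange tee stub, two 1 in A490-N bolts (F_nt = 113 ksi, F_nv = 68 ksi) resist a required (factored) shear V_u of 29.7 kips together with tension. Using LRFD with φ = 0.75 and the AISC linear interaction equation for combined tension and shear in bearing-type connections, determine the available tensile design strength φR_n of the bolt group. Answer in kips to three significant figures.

124 kips

A_b = π·1²/4 = 0.7854 in²; f_rv = 29.7 / (2 × 0.7854) = 18.91 ksi.
F'_nt = 1.3 F_nt − (F_nt / φF_nv) f_rv = 1.3·113 − (113/(0.75·68))·18.91 = 105 ksi, capped at F_nt → F'_nt = 105 ksi.
R_n = F'_nt · A_b · n = 105 × 0.7854 × 2 = 164.9 kips.
Design strength φR_n = 0.75 × 164.9 = 124 kips.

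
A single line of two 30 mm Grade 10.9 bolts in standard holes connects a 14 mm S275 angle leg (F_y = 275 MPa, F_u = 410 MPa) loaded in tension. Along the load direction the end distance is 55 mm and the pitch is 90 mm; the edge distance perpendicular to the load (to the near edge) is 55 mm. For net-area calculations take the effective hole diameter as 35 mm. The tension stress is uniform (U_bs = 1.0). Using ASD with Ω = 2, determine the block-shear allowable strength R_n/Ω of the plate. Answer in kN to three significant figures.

267 kN

Shear plane L_v = 55 + 1·90 = 145 mm; A_gv = 145 × 14 = 2030 mm².
A_nv = (145 − 1.5·35) × 14 = 1295 mm².
A_nt = (55 − 0.5·35) × 14 = 525 mm².
0.6 F_u A_nv = 318.6 kN; 0.6 F_y A_gv = 334.9 kN → shear rupture governs the shear term.
R_n = 318.6 + 1.0 × 410 × 525 / 1000 = 533.8 kN.
Allowable strength R_n/Ω = 533.8 / 2 = 267 kN.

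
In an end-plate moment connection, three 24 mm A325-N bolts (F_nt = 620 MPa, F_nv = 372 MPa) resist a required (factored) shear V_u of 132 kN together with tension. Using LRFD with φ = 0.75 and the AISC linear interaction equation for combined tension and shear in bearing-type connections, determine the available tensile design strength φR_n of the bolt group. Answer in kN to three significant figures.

A_b = π·24²/4 = 452.4 mm²; f_rv = 132 × 1000 / (3 × 452.4) = 97.26 MPa.
F'_nt = 1.3 F_nt − (F_nt / φF_nv) f_rv = 1.3·620 − (620/(0.75·372))·97.26 = 589.9 MPa, capped at F_nt → F'_nt = 589.9 MPa.
R_n = F'_nt · A_b · n = 589.9 × 452.4 × 3 / 1000 = 800.5 kN.
Design strength φR_n = 0.75 × 800.5 = 600 kN.

600 kN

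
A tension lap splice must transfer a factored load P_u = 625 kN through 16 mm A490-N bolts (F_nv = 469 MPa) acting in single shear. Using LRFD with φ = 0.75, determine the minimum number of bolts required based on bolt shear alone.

A_b = π·16²/4 = 201.1 mm².
Per-bolt design strength φR_n = 0.75 × 469 × 201.1 × 1 / 1000 = 70.72 kN.
n ≥ 625 / 70.72 = 8.837 → use 9 bolts.

9 bolts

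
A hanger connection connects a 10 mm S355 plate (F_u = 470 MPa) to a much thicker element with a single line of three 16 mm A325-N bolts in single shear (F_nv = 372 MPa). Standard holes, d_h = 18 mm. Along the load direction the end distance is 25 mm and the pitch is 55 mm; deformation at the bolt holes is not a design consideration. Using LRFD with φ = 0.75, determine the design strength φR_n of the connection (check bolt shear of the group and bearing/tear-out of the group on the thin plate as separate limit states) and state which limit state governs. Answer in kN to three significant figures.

168 kN (bolt shear governs)

Bolt shear: A_b = π·16²/4 = 201.1 mm²; R_n = 372 × 201.1 × 3 × 1 / 1000 = 224.4 kN → 0.75 × 224.4 = 168 kN.
Bearing (1.5 l_c t F_u ≤ 3.0 d t F_u): upper limit = 3.0·16·10·470 / 1000 = 225.6 kN.
  Edge l_c = 25 − 18/2 = 16 → r_n = 112.8 kN; interior l_c = 55 − 18 = 37 → r_n = 225.6 kN.
  R_n,bearing = 1·112.8 + 2·225.6 = 564 kN → 0.75 × 564 = 423 kN.
Bolt shear governs: 168 kN.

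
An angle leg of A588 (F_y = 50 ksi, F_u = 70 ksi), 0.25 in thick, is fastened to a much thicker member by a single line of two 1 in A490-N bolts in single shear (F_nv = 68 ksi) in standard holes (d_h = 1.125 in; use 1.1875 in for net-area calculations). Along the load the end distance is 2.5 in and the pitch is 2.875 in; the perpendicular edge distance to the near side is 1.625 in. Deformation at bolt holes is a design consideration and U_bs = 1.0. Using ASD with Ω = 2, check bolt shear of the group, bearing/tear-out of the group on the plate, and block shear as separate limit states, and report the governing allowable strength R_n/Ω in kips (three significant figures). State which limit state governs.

Bolt shear: A_b = π·1²/4 = 0.7854 in²; R_n = 68 × 0.7854 × 2 × 1 = 106.8 kips → 106.8 / 2 = 53.4 kips.
Bearing: edge l_c = 1.938, r_n = 40.69 kips; interior l_c = 1.75, r_n = 36.75 kips; R_n = 40.69 + 1·36.75 = 77.44 kips → 38.7 kips.
Block shear: A_gv = 1.344, A_nv = 0.8984, A_nt = 0.2578 in²; R_n = min(0.6F_uA_nv, 0.6F_yA_gv) + U_bs·F_u·A_nt = 55.78 kips → 27.9 kips.
Block shear governs: 27.9 kips.

27.9 kips (block shear governs)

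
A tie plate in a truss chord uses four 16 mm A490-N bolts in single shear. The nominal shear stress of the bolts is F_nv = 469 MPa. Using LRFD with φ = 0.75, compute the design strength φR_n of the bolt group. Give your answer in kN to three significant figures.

A_b = π × 16² / 4 = 201.1 mm².
R_n = F_nv · A_b · n · n_s = 469 × 201.1 × 4 × 1 / 1000 = 377.2 kN.
Design strength φR_n = 0.75 × 377.2 = 283 kN.

283 kN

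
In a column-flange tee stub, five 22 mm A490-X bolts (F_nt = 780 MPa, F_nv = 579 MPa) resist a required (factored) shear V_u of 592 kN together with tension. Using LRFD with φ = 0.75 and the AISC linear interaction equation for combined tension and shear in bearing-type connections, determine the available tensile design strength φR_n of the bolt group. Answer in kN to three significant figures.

A_b = π·22²/4 = 380.1 mm²; f_rv = 592 × 1000 / (5 × 380.1) = 311.5 MPa.
F'_nt = 1.3 F_nt − (F_nt / φF_nv) f_rv = 1.3·780 − (780/(0.75·579))·311.5 = 454.5 MPa, capped at F_nt → F'_nt = 454.5 MPa.
R_n = F'_nt · A_b · n = 454.5 × 380.1 × 5 / 1000 = 863.9 kN.
Design strength φR_n = 0.75 × 863.9 = 648 kN.

648 kN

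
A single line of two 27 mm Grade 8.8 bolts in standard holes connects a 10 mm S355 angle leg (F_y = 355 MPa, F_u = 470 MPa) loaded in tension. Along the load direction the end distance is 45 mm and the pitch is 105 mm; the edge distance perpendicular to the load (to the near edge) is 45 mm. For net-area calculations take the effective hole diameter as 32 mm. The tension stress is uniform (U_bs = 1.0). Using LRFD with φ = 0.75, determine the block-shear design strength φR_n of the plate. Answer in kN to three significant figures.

Shear plane L_v = 45 + 1·105 = 150 mm; A_gv = 150 × 10 = 1500 mm².
A_nv = (150 − 1.5·32) × 10 = 1020 mm².
A_nt = (45 − 0.5·32) × 10 = 290 mm².
0.6 F_u A_nv = 287.6 kN; 0.6 F_y A_gv = 319.5 kN → shear rupture governs the shear term.
R_n = 287.6 + 1.0 × 470 × 290 / 1000 = 423.9 kN.
Design strength φR_n = 0.75 × 423.9 = 318 kN.

318 kN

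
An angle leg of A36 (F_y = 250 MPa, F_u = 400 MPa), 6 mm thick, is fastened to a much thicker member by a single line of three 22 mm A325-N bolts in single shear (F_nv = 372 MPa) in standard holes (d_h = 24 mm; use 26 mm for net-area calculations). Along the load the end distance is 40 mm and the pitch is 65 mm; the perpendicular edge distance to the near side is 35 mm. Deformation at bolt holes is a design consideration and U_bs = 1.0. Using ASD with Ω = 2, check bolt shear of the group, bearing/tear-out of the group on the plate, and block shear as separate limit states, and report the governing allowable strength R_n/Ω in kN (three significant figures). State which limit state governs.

102 kN (block shear governs)

Bolt shear: A_b = π·22²/4 = 380.1 mm²; R_n = 372 × 380.1 × 3 × 1 / 1000 = 424.2 kN → 424.2 / 2 = 212 kN.
Bearing: edge l_c = 28, r_n = 80.64 kN; interior l_c = 41, r_n = 118.1 kN; R_n = 80.64 + 2·118.1 = 316.8 kN → 158 kN.
Block shear: A_gv = 1020, A_nv = 630, A_nt = 132 mm²; R_n = min(0.6F_uA_nv, 0.6F_yA_gv) + U_bs·F_u·A_nt = 204 kN → 102 kN.
Block shear governs: 102 kN.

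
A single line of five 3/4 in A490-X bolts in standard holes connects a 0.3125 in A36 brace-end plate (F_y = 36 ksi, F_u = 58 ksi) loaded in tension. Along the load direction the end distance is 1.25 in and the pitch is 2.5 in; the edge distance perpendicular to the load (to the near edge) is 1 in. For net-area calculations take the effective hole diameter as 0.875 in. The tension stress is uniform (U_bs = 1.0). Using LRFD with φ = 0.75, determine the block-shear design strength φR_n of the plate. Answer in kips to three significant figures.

Shear plane L_v = 1.25 + 4·2.5 = 11.25 in; A_gv = 11.25 × 0.3125 = 3.516 in².
A_nv = (11.25 − 4.5·0.875) × 0.3125 = 2.285 in².
A_nt = (1 − 0.5·0.875) × 0.3125 = 0.1758 in².
0.6 F_u A_nv = 79.52 kips; 0.6 F_y A_gv = 75.94 kips → shear yielding governs the shear term.
R_n = 75.94 + 1.0 × 58 × 0.1758 = 86.13 kips.
Design strength φR_n = 0.75 × 86.13 = 64.6 kips.

64.6 kips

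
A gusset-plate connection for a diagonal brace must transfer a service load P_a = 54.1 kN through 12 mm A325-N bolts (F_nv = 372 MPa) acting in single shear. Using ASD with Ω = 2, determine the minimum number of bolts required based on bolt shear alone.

3 bolts

A_b = π·12²/4 = 113.1 mm².
Per-bolt allowable strength R_n/Ω = 372 × 113.1 × 1 / 1000 / 2 = 21.04 kN.
n ≥ 54.1 / 21.04 = 2.572 → use 3 bolts.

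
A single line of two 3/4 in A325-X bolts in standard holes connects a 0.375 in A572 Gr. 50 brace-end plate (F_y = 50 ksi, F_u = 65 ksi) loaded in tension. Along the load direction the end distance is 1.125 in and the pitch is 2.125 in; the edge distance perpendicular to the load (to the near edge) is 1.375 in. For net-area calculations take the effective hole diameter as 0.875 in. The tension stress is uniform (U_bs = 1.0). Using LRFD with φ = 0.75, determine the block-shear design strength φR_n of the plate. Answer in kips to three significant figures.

38.4 kips

Shear plane L_v = 1.125 + 1·2.125 = 3.25 in; A_gv = 3.25 × 0.375 = 1.219 in².
A_nv = (3.25 − 1.5·0.875) × 0.375 = 0.7266 in².
A_nt = (1.375 − 0.5·0.875) × 0.375 = 0.3516 in².
0.6 F_u A_nv = 28.34 kips; 0.6 F_y A_gv = 36.56 kips → shear rupture governs the shear term.
R_n = 28.34 + 1.0 × 65 × 0.3516 = 51.19 kips.
Design strength φR_n = 0.75 × 51.19 = 38.4 kips.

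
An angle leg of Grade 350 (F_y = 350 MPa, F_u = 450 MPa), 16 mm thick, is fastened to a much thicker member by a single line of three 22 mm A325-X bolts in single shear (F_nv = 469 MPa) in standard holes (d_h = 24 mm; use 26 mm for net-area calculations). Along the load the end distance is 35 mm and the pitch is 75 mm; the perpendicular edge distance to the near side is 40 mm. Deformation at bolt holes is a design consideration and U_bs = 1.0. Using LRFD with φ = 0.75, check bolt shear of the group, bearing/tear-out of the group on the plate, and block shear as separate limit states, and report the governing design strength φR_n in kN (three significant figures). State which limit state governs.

Bolt shear: A_b = π·22²/4 = 380.1 mm²; R_n = 469 × 380.1 × 3 × 1 / 1000 = 534.8 kN → 0.75 × 534.8 = 401 kN.
Bearing: edge l_c = 23, r_n = 198.7 kN; interior l_c = 51, r_n = 380.2 kN; R_n = 198.7 + 2·380.2 = 959 kN → 719 kN.
Block shear: A_gv = 2960, A_nv = 1920, A_nt = 432 mm²; R_n = min(0.6F_uA_nv, 0.6F_yA_gv) + U_bs·F_u·A_nt = 712.8 kN → 535 kN.
Bolt shear governs: 401 kN.

401 kN (bolt shear governs)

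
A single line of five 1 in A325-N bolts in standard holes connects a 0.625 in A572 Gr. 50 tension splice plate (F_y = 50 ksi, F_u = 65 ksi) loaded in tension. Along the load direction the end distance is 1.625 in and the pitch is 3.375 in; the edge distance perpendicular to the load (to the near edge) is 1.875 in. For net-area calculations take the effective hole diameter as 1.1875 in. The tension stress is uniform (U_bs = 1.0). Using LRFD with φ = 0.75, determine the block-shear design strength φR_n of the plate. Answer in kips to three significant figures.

Shear plane L_v = 1.625 + 4·3.375 = 15.12 in; A_gv = 15.12 × 0.625 = 9.453 in².
A_nv = (15.12 − 4.5·1.1875) × 0.625 = 6.113 in².
A_nt = (1.875 − 0.5·1.1875) × 0.625 = 0.8008 in².
0.6 F_u A_nv = 238.4 kips; 0.6 F_y A_gv = 283.6 kips → shear rupture governs the shear term.
R_n = 238.4 + 1.0 × 65 × 0.8008 = 290.5 kips.
Design strength φR_n = 0.75 × 290.5 = 218 kips.

218 kips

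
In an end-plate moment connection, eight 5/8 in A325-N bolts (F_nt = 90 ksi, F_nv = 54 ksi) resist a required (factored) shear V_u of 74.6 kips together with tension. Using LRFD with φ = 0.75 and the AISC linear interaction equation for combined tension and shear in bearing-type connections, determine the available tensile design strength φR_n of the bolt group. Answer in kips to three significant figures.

A_b = π·0.625²/4 = 0.3068 in²; f_rv = 74.6 / (8 × 0.3068) = 30.39 ksi.
F'_nt = 1.3 F_nt − (F_nt / φF_nv) f_rv = 1.3·90 − (90/(0.75·54))·30.39 = 49.46 ksi, capped at F_nt → F'_nt = 49.46 ksi.
R_n = F'_nt · A_b · n = 49.46 × 0.3068 × 8 = 121.4 kips.
Design strength φR_n = 0.75 × 121.4 = 91 kips.

91 kips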